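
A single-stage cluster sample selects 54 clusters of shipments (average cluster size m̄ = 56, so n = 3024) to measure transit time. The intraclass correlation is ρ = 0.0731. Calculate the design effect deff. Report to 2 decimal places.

deff = 1 + (56 − 1)·0.0731 = 1 + 4.0205 = 5.0205.

5.02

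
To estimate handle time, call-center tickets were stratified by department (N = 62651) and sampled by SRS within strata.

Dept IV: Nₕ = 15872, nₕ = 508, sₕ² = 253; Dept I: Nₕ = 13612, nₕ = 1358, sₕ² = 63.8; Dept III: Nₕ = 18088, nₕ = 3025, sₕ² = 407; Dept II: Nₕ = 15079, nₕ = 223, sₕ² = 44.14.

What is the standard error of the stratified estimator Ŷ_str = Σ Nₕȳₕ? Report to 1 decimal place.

Var(Ŷ_str) = Σₕ Nₕ²(1 − fₕ)sₕ²/nₕ.
Dept IV: 15872²·(1 − 508/15872)·253/508 = 1.2144867 × 10^8.
Dept I: 13612²·(1 − 1358/13612)·63.8/1358 = 7.8364745 × 10^6.
Dept III: 18088²·(1 − 3025/18088)·407/3025 = 3.6658193 × 10^7.
Dept II: 15079²·(1 − 223/15079)·44.14/223 = 4.4340634 × 10^7.
Sum = 2.1028397 × 10^8.
SE = √(2.1028397 × 10^8) = 14501.2.

14501.2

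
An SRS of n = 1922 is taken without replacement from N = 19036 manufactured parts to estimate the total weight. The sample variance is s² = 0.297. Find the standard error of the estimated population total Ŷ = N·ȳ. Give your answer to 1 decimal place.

224.4

Var(Ŷ) = N²·Var(ȳ) = N²·(1 − n/N)·s²/n.
f = 1922/19036 = 0.10096659; Var(ȳ) = 0.89903341·0.297/1922 = 1.3892452 × 10^-4.
Var(Ŷ) = 19036² · (1.3892452 × 10^-4) = 50341.981.
SE(Ŷ) = √(50341.981) = 224.4.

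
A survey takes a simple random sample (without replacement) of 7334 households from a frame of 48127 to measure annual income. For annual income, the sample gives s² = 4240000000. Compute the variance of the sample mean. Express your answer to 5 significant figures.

490030

Under SRS without replacement, Var(ȳ) = (1 − f)·s²/n with f = n/N = 7334/48127 = 0.15238847.
Var(ȳ) = (1 − 0.15238847)·4240000000/7334 = 0.84761153·578129.26 = 490029.03.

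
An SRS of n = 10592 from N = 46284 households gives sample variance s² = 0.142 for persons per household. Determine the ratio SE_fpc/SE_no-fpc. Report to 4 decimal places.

f = n/N = 10592/46284 = 0.22884798.
SE_no-fpc = √(s²/n) = 0.0036614675; SE_fpc = √((1−f)s²/n) = 0.0032153273.
Ratio = √(1−f) = 0.87815262.

0.8782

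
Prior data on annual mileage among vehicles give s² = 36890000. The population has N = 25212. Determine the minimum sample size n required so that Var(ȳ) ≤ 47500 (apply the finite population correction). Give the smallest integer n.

Without fpc, n₀ = s²/D = 36890000/47500 = 776.6316.
With fpc, (1 − n/N)·s²/n ≤ D requires n ≥ n₀/(1 + n₀/N) = 776.6316/(1 + 776.6316/25212) = 753.4231.
Rounding up, n = 754.

754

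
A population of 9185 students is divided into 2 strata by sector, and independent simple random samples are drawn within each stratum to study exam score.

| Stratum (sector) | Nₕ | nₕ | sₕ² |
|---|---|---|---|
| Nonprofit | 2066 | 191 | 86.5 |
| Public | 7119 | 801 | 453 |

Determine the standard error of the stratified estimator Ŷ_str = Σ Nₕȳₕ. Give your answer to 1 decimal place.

Var(Ŷ_str) = Σₕ Nₕ²(1 − fₕ)sₕ²/nₕ.
Nonprofit: 2066²·(1 − 191/2066)·86.5/191 = 1.7543423 × 10^6.
Public: 7119²·(1 − 801/7119)·453/801 = 2.5436907 × 10^7.
Sum = 2.7191249 × 10^7.
SE = √(2.7191249 × 10^7) = 5214.5.

5214.5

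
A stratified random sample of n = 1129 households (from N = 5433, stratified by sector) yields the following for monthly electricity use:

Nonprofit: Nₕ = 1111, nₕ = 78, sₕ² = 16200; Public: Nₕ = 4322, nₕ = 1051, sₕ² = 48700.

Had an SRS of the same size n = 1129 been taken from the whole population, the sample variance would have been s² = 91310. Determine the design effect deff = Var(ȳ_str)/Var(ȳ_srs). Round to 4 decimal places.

Var(ȳ_str) = Σ Wₕ²(1−fₕ)sₕ²/nₕ with Wₕ = Nₕ/5433:
  Nonprofit: (1111/5433)²·(1−78/1111)·16200/78 = 8.075239
  Public: (4322/5433)²·(1−1051/4322)·48700/1051 = 22.192802
  → Var(ȳ_str) = 30.268041.
Var(ȳ_srs) = (1 − 1129/5433)·91310/1129 = 64.07033.
deff = 30.268041 / 64.07033 = 0.4724.

0.4724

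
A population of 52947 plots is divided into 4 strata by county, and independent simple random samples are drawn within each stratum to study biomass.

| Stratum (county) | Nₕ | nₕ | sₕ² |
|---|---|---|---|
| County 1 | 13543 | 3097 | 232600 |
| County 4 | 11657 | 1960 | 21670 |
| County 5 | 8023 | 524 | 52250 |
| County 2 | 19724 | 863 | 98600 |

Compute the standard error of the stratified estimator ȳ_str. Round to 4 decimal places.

4.6408

Var(ȳ_str) = Σₕ Wₕ²(1 − fₕ)sₕ²/nₕ with Wₕ = Nₕ/N, N = 52947.
County 1: Wₕ = 0.25578409; term = 0.25578409²·(1 − 0.22867902)·232600/3097 = 3.7901002.
County 4: Wₕ = 0.22016356; term = 0.22016356²·(1 − 0.16813932)·21670/1960 = 0.44580436.
County 5: Wₕ = 0.15152889; term = 0.15152889²·(1 − 0.06531223)·52250/524 = 2.1399934.
County 2: Wₕ = 0.37252347; term = 0.37252347²·(1 − 0.04375380)·98600/863 = 15.161533.
Sum = 21.537431.
SE = √(21.537431) = 4.6408.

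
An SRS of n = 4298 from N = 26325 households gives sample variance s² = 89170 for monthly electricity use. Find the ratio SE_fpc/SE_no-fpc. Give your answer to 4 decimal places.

0.9147

f = n/N = 4298/26325 = 0.16326686.
SE_no-fpc = √(s²/n) = 4.554872; SE_fpc = √((1−f)s²/n) = 4.1664835.
Ratio = √(1−f) = 0.91473119.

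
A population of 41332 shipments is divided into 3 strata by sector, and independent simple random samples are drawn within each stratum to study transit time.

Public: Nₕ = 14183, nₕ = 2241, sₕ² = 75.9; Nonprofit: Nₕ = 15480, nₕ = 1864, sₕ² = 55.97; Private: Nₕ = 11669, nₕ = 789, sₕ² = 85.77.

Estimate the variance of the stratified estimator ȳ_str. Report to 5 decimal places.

Var(ȳ_str) = Σₕ Wₕ²(1 − fₕ)sₕ²/nₕ with Wₕ = Nₕ/N, N = 41332.
Public: Wₕ = 0.34314817; term = 0.34314817²·(1 − 0.15800606)·75.9/2241 = 0.0033579347.
Nonprofit: Wₕ = 0.37452821; term = 0.37452821²·(1 − 0.12041344)·55.97/1864 = 0.0037047342.
Private: Wₕ = 0.28232362; term = 0.28232362²·(1 − 0.06761505)·85.77/789 = 0.0080788231.
Sum = 0.015141492.

0.01514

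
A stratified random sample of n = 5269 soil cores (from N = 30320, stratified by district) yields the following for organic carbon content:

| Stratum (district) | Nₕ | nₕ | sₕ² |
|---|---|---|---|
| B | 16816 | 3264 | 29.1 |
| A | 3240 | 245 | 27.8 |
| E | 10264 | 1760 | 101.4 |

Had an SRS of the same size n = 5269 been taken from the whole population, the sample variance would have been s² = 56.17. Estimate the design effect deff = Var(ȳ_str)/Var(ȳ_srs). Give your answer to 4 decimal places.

Var(ȳ_str) = Σ Wₕ²(1−fₕ)sₕ²/nₕ with Wₕ = Nₕ/30320:
  B: (16816/30320)²·(1−3264/16816)·29.1/3264 = 0.0022100929
  A: (3240/30320)²·(1−245/3240)·27.8/245 = 0.0011977389
  E: (10264/30320)²·(1−1760/10264)·101.4/1760 = 0.0054702451
  → Var(ȳ_str) = 0.0088780769.
Var(ȳ_srs) = (1 − 5269/30320)·56.17/5269 = 0.0088078943.
deff = 0.0088780769 / 0.0088078943 = 1.0080.

1.0080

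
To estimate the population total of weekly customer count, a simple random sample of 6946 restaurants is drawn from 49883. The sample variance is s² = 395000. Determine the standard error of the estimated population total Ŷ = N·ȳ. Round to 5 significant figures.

Var(Ŷ) = N²·Var(ȳ) = N²·(1 − n/N)·s²/n.
f = 6946/49883 = 0.13924584; Var(ȳ) = 0.86075416·395000/6946 = 48.948732.
Var(Ŷ) = 49883² · 48.948732 = 1.217998 × 10^11.
SE(Ŷ) = √(1.217998 × 10^11) = 349000.

349000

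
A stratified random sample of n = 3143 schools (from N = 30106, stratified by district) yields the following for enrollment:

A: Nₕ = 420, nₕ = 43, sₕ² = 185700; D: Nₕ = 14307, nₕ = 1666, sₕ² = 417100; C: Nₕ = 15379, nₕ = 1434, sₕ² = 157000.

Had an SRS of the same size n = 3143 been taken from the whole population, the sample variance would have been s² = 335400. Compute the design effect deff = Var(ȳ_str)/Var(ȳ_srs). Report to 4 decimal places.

0.8017

Var(ȳ_str) = Σ Wₕ²(1−fₕ)sₕ²/nₕ with Wₕ = Nₕ/30106:
  A: (420/30106)²·(1−43/420)·185700/43 = 0.75444568
  D: (14307/30106)²·(1−1666/14307)·417100/1666 = 49.956164
  C: (15379/30106)²·(1−1434/15379)·157000/1434 = 25.905442
  → Var(ȳ_str) = 76.616052.
Var(ȳ_srs) = (1 − 3143/30106)·335400/3143 = 95.572695.
deff = 76.616052 / 95.572695 = 0.8017.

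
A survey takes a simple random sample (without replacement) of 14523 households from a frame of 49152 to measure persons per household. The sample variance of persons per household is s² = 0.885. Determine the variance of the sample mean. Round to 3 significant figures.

4.29 × 10^-5

Under SRS without replacement, Var(ȳ) = (1 − f)·s²/n with f = n/N = 14523/49152 = 0.29547119.
Var(ȳ) = (1 − 0.29547119)·0.885/14523 = 0.70452881·6.0937823 × 10^-5 = 4.2932452 × 10^-5.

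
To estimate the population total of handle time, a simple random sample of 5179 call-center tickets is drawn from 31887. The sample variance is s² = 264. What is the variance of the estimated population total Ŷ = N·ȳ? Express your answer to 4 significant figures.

Var(Ŷ) = N²·Var(ȳ) = N²·(1 − n/N)·s²/n.
f = 5179/31887 = 0.16241729; Var(ȳ) = 0.83758271·264/5179 = 0.042695856.
Var(Ŷ) = 31887² · 0.042695856 = 4.3412325 × 10^7.

4.341 × 10^7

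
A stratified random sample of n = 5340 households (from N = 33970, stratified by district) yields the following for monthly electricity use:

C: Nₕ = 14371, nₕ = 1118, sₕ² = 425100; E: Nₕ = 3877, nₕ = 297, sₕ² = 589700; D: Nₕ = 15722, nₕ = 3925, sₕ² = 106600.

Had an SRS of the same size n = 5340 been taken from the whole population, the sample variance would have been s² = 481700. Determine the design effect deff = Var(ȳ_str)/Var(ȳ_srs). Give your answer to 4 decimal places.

1.1970

Var(ȳ_str) = Σ Wₕ²(1−fₕ)sₕ²/nₕ with Wₕ = Nₕ/33970:
  C: (14371/33970)²·(1−1118/14371)·425100/1118 = 62.756598
  E: (3877/33970)²·(1−297/3877)·589700/297 = 23.881545
  D: (15722/33970)²·(1−3925/15722)·106600/3925 = 4.3652168
  → Var(ȳ_str) = 91.00336.
Var(ȳ_srs) = (1 − 5340/33970)·481700/5340 = 76.025834.
deff = 91.00336 / 76.025834 = 1.1970.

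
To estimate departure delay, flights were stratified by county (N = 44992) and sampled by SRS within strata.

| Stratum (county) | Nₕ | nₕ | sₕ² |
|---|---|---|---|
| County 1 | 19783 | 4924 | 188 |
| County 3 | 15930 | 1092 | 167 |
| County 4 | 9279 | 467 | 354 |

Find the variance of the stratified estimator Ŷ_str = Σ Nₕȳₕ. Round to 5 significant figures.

Var(Ŷ_str) = Σₕ Nₕ²(1 − fₕ)sₕ²/nₕ.
County 1: 19783²·(1 − 4924/19783)·188/4924 = 1.1223325 × 10^7.
County 3: 15930²·(1 − 1092/15930)·167/1092 = 3.6148058 × 10^7.
County 4: 9279²·(1 − 467/9279)·354/467 = 6.1981495 × 10^7.
Sum = 1.0935288 × 10^8.

1.0935 × 10^8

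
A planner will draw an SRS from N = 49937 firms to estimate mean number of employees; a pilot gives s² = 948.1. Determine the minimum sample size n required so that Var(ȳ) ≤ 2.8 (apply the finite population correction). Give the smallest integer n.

337

Without fpc, n₀ = s²/D = 948.1/2.8 = 338.6071.
With fpc, (1 − n/N)·s²/n ≤ D requires n ≥ n₀/(1 + n₀/N) = 338.6071/(1 + 338.6071/49937) = 336.3266.
Rounding up, n = 337.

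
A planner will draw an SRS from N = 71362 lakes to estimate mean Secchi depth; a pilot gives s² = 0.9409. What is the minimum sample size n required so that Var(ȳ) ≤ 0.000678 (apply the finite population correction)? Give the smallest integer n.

1362

Without fpc, n₀ = s²/D = 0.9409/0.000678 = 1387.7581.
With fpc, (1 − n/N)·s²/n ≤ D requires n ≥ n₀/(1 + n₀/N) = 1387.7581/(1 + 1387.7581/71362) = 1361.2855.
Rounding up, n = 1362.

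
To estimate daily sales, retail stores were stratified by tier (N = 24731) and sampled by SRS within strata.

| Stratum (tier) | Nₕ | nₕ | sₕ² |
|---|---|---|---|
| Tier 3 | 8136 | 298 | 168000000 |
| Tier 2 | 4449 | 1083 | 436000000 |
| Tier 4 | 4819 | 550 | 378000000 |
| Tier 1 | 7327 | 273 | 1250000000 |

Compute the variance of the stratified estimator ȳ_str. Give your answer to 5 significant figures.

478680

Var(ȳ_str) = Σₕ Wₕ²(1 − fₕ)sₕ²/nₕ with Wₕ = Nₕ/N, N = 24731.
Tier 3: Wₕ = 0.32897982; term = 0.32897982²·(1 − 0.03662734)·168000000/298 = 58779.497.
Tier 2: Wₕ = 0.17989568; term = 0.17989568²·(1 − 0.24342549)·436000000/1083 = 9857.1461.
Tier 4: Wₕ = 0.19485666; term = 0.19485666²·(1 − 0.11413156)·378000000/550 = 23116.86.
Tier 1: Wₕ = 0.29626784; term = 0.29626784²·(1 − 0.03725945)·1250000000/273 = 386923.99.
Sum = 478677.49.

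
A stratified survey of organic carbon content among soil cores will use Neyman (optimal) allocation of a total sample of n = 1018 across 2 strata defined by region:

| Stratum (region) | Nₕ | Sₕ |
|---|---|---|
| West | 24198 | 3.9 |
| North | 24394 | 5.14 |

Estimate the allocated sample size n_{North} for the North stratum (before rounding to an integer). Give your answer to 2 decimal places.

Neyman allocation: nₕ = n·NₕSₕ / Σⱼ NⱼSⱼ.
Σ NⱼSⱼ = 24198·3.9 + 24394·5.14 = 219757.36.
n_{North} = 1018·24394·5.14 / 219757.36 = 580.83.

580.83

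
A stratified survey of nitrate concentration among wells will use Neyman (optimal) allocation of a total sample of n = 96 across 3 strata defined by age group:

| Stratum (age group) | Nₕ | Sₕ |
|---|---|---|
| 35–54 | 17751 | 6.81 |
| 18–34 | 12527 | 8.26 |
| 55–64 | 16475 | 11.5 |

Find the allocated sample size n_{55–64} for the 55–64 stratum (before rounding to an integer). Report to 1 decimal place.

44.0

Neyman allocation: nₕ = n·NₕSₕ / Σⱼ NⱼSⱼ.
Σ NⱼSⱼ = 17751·6.81 + 12527·8.26 + 16475·11.5 = 413819.83.
n_{55–64} = 96·16475·11.5 / 413819.83 = 44.0.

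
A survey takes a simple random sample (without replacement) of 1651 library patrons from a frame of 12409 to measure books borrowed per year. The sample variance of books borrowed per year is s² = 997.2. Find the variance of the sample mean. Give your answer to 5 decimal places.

Under SRS without replacement, Var(ȳ) = (1 − f)·s²/n with f = n/N = 1651/12409 = 0.13304859.
Var(ȳ) = (1 − 0.13304859)·997.2/1651 = 0.86695141·0.60399758 = 0.52363655.

0.52364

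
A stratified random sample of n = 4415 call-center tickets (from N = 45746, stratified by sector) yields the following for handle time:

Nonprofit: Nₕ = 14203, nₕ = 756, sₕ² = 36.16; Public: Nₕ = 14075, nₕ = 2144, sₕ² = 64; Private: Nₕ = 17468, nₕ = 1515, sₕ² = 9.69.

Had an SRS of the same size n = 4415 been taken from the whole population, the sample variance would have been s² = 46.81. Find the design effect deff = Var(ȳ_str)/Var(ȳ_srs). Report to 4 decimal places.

0.7947

Var(ȳ_str) = Σ Wₕ²(1−fₕ)sₕ²/nₕ with Wₕ = Nₕ/45746:
  Nonprofit: (14203/45746)²·(1−756/14203)·36.16/756 = 0.0043652173
  Public: (14075/45746)²·(1−2144/14075)·64/2144 = 0.0023953787
  Private: (17468/45746)²·(1−1515/17468)·9.69/1515 = 8.5170744 × 10^-4
  → Var(ȳ_str) = 0.0076123034.
Var(ȳ_srs) = (1 − 4415/45746)·46.81/4415 = 0.0095792326.
deff = 0.0076123034 / 0.0095792326 = 0.7947.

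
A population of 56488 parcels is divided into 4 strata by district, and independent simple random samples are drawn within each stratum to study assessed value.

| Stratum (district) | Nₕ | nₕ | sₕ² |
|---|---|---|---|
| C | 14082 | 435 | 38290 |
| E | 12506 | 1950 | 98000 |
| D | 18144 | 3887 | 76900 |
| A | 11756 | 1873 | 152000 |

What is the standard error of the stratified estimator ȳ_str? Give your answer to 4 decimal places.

3.4553

Var(ȳ_str) = Σₕ Wₕ²(1 − fₕ)sₕ²/nₕ with Wₕ = Nₕ/N, N = 56488.
C: Wₕ = 0.24929189; term = 0.24929189²·(1 − 0.03089050)·38290/435 = 5.3013349.
E: Wₕ = 0.22139215; term = 0.22139215²·(1 − 0.15592516)·98000/1950 = 2.0792029.
D: Wₕ = 0.32120096; term = 0.32120096²·(1 − 0.21423060)·76900/3887 = 1.6038383.
A: Wₕ = 0.20811500; term = 0.20811500²·(1 − 0.15932290)·152000/1873 = 2.9548932.
Sum = 11.939269.
SE = √(11.939269) = 3.4553.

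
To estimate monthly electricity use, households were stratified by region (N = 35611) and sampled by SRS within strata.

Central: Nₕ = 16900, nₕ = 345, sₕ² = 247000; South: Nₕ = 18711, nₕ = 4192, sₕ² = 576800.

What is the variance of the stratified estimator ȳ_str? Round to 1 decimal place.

Var(ȳ_str) = Σₕ Wₕ²(1 − fₕ)sₕ²/nₕ with Wₕ = Nₕ/N, N = 35611.
Central: Wₕ = 0.47457246; term = 0.47457246²·(1 − 0.02041420)·247000/345 = 157.9521.
South: Wₕ = 0.52542754; term = 0.52542754²·(1 − 0.22403934)·576800/4192 = 29.476054.
Sum = 187.42815.

187.4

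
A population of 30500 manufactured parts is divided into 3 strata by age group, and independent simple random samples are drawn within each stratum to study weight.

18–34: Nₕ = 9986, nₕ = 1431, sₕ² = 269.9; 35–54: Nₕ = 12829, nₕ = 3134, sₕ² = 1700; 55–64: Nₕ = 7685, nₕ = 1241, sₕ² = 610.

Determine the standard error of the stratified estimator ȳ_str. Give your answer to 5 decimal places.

Var(ȳ_str) = Σₕ Wₕ²(1 − fₕ)sₕ²/nₕ with Wₕ = Nₕ/N, N = 30500.
18–34: Wₕ = 0.32740984; term = 0.32740984²·(1 − 0.14330062)·269.9/1431 = 0.017321087.
35–54: Wₕ = 0.42062295; term = 0.42062295²·(1 − 0.24429028)·1700/3134 = 0.072525523.
55–64: Wₕ = 0.25196721; term = 0.25196721²·(1 − 0.16148341)·610/1241 = 0.026167232.
Sum = 0.11601384.
SE = √(0.11601384) = 0.34061.

0.34061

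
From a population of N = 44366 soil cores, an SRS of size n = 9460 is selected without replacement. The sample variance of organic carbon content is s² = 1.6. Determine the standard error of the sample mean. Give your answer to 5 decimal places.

0.01154

Under SRS without replacement, Var(ȳ) = (1 − f)·s²/n with f = n/N = 9460/44366 = 0.21322634.
Var(ȳ) = (1 − 0.21322634)·1.6/9460 = 0.78677366·1.6913319 × 10^-4 = 1.3306954 × 10^-4.
SE(ȳ) = √(1.3306954 × 10^-4) = 0.01154.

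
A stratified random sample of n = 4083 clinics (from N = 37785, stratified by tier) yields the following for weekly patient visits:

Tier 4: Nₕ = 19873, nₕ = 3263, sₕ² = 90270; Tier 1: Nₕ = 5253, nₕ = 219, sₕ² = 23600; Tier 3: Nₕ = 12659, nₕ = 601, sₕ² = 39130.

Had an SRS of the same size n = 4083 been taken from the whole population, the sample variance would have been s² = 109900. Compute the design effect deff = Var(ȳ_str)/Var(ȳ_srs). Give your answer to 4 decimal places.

0.6395

Var(ȳ_str) = Σ Wₕ²(1−fₕ)sₕ²/nₕ with Wₕ = Nₕ/37785:
  Tier 4: (19873/37785)²·(1−3263/19873)·90270/3263 = 6.3961786
  Tier 1: (5253/37785)²·(1−219/5253)·23600/219 = 1.99595
  Tier 3: (12659/37785)²·(1−601/12659)·39130/601 = 6.9609931
  → Var(ȳ_str) = 15.353122.
Var(ȳ_srs) = (1 − 4083/37785)·109900/4083 = 24.007921.
deff = 15.353122 / 24.007921 = 0.6395.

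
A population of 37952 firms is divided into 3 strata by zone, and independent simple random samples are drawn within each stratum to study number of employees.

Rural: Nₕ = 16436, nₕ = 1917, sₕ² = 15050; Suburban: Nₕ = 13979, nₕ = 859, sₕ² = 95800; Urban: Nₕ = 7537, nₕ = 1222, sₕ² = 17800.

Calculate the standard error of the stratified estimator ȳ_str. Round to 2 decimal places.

4.00

Var(ȳ_str) = Σₕ Wₕ²(1 − fₕ)sₕ²/nₕ with Wₕ = Nₕ/N, N = 37952.
Rural: Wₕ = 0.43307336; term = 0.43307336²·(1 − 0.11663422)·15050/1917 = 1.3007022.
Suburban: Wₕ = 0.36833368; term = 0.36833368²·(1 − 0.06144932)·95800/859 = 14.200805.
Urban: Wₕ = 0.19859296; term = 0.19859296²·(1 − 0.16213347)·17800/1222 = 0.48133931.
Sum = 15.982847.
SE = √(15.982847) = 4.00.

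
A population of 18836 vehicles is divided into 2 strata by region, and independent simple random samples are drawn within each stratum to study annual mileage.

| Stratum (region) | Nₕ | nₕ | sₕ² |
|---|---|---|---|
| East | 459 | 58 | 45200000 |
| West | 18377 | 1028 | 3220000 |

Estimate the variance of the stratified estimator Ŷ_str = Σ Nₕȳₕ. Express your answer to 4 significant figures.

1.142 × 10^12

Var(Ŷ_str) = Σₕ Nₕ²(1 − fₕ)sₕ²/nₕ.
East: 459²·(1 − 58/459)·45200000/58 = 1.4343908 × 10^11.
West: 18377²·(1 − 1028/18377)·3220000/1028 = 9.9864658 × 10^11.
Sum = 1.1420857 × 10^12.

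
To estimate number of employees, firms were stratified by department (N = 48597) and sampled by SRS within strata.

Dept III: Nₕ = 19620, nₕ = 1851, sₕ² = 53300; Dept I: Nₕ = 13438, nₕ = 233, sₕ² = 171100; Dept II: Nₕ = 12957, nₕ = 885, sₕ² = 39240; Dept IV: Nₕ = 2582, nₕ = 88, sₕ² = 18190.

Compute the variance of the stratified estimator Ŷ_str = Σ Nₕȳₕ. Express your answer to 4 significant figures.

Var(Ŷ_str) = Σₕ Nₕ²(1 − fₕ)sₕ²/nₕ.
Dept III: 19620²·(1 − 1851/19620)·53300/1851 = 1.0038823 × 10^10.
Dept I: 13438²·(1 − 233/13438)·171100/233 = 1.3030682 × 10^11.
Dept II: 12957²·(1 − 885/12957)·39240/885 = 6.9353665 × 10^9.
Dept IV: 2582²·(1 − 88/2582)·18190/88 = 1.3310756 × 10^9.
Sum = 1.4861209 × 10^11.

1.486 × 10^11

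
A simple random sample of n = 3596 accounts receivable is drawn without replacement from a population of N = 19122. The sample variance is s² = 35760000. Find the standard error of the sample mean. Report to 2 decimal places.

89.86

Under SRS without replacement, Var(ȳ) = (1 − f)·s²/n with f = n/N = 3596/19122 = 0.18805564.
Var(ȳ) = (1 − 0.18805564)·35760000/3596 = 0.81194436·9944.3826 = 8074.2854.
SE(ȳ) = √(8074.2854) = 89.86.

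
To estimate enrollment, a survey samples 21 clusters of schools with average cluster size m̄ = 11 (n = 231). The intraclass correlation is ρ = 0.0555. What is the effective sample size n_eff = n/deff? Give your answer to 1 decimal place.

deff = 1 + (11 − 1)·0.0555 = 1 + 0.555 = 1.555.
n_eff = 231 / 1.555 = 148.6.

148.6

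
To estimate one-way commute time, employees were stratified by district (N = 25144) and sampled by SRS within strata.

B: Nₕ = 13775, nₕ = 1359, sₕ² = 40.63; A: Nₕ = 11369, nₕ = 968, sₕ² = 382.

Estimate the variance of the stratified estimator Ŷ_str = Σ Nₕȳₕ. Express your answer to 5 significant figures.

5.1778 × 10^7

Var(Ŷ_str) = Σₕ Nₕ²(1 − fₕ)sₕ²/nₕ.
B: 13775²·(1 − 1359/13775)·40.63/1359 = 5.113293 × 10^6.
A: 11369²·(1 − 968/11369)·382/968 = 4.6664366 × 10^7.
Sum = 5.1777659 × 10^7.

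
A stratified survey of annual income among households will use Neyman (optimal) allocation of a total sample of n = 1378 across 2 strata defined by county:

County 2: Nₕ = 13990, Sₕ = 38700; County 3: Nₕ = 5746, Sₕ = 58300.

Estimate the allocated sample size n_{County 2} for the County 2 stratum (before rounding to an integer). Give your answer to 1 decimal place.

851.3

Neyman allocation: nₕ = n·NₕSₕ / Σⱼ NⱼSⱼ.
Σ NⱼSⱼ = 13990·38700 + 5746·58300 = 8.764048 × 10^8.
n_{County 2} = 1378·13990·38700 / (8.764048 × 10^8) = 851.3.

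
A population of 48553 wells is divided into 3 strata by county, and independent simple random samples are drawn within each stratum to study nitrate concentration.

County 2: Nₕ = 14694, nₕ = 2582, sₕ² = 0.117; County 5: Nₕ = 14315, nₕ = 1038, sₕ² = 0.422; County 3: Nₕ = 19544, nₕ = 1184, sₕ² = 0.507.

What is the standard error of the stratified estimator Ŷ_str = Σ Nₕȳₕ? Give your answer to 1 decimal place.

488.9

Var(Ŷ_str) = Σₕ Nₕ²(1 − fₕ)sₕ²/nₕ.
County 2: 14694²·(1 − 2582/14694)·0.117/2582 = 8064.65.
County 5: 14315²·(1 − 1038/14315)·0.422/1038 = 77269.198.
County 3: 19544²·(1 − 1184/19544)·0.507/1184 = 153653.48.
Sum = 238987.33.
SE = √(238987.33) = 488.9.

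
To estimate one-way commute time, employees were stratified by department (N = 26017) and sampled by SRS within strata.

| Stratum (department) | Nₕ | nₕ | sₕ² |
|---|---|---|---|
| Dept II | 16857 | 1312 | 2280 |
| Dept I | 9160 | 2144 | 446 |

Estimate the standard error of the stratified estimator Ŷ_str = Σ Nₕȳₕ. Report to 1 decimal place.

21650.6

Var(Ŷ_str) = Σₕ Nₕ²(1 − fₕ)sₕ²/nₕ.
Dept II: 16857²·(1 − 1312/16857)·2280/1312 = 4.5537798 × 10^8.
Dept I: 9160²·(1 − 2144/9160)·446/2144 = 1.3368883 × 10^7.
Sum = 4.6874686 × 10^8.
SE = √(4.6874686 × 10^8) = 21650.6.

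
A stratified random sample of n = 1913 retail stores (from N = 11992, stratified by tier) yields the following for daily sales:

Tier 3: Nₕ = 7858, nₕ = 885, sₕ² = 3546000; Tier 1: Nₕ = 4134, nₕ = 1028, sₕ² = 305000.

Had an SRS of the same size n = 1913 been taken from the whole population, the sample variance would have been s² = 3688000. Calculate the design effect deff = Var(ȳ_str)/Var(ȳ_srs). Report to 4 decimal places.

0.9585

Var(ȳ_str) = Σ Wₕ²(1−fₕ)sₕ²/nₕ with Wₕ = Nₕ/11992:
  Tier 3: (7858/11992)²·(1−885/7858)·3546000/885 = 1526.6656
  Tier 1: (4134/11992)²·(1−1028/4134)·305000/1028 = 26.49082
  → Var(ȳ_str) = 1553.1564.
Var(ȳ_srs) = (1 − 1913/11992)·3688000/1913 = 1620.3236.
deff = 1553.1564 / 1620.3236 = 0.9585.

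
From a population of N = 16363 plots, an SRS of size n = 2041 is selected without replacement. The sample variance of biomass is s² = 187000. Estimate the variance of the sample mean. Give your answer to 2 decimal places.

Under SRS without replacement, Var(ȳ) = (1 − f)·s²/n with f = n/N = 2041/16363 = 0.12473263.
Var(ȳ) = (1 − 0.12473263)·187000/2041 = 0.87526737·91.621754 = 80.193532.

80.19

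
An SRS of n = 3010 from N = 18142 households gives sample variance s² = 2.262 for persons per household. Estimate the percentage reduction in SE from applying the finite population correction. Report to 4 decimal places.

f = n/N = 3010/18142 = 0.16591335.
SE_no-fpc = √(s²/n) = 0.027413409; SE_fpc = √((1−f)s²/n) = 0.025036213.
Ratio = √(1−f) = 0.91328344. Reduction = 100·(1 − 0.91328344) = 8.6717%.

8.6717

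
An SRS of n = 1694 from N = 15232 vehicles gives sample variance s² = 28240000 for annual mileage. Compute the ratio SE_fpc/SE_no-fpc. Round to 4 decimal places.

f = n/N = 1694/15232 = 0.11121324.
SE_no-fpc = √(s²/n) = 129.11469; SE_fpc = √((1−f)s²/n) = 121.7235.
Ratio = √(1−f) = 0.94275488.

0.9428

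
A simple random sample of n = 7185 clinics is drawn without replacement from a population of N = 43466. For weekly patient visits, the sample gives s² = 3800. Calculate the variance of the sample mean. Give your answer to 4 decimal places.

0.4415

Under SRS without replacement, Var(ȳ) = (1 − f)·s²/n with f = n/N = 7185/43466 = 0.16530162.
Var(ȳ) = (1 − 0.16530162)·3800/7185 = 0.83469838·0.52887961 = 0.44145496.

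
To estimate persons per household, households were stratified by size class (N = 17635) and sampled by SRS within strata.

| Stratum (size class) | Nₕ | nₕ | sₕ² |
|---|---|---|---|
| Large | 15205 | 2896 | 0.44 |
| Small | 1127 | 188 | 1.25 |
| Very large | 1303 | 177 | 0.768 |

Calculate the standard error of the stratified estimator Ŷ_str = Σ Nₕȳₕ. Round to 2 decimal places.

Var(Ŷ_str) = Σₕ Nₕ²(1 − fₕ)sₕ²/nₕ.
Large: 15205²·(1 − 2896/15205)·0.44/2896 = 28435.66.
Small: 1127²·(1 − 188/1127)·1.25/188 = 7036.2566.
Very large: 1303²·(1 − 177/1303)·0.768/177 = 6366.0605.
Sum = 41837.977.
SE = √(41837.977) = 204.54.

204.54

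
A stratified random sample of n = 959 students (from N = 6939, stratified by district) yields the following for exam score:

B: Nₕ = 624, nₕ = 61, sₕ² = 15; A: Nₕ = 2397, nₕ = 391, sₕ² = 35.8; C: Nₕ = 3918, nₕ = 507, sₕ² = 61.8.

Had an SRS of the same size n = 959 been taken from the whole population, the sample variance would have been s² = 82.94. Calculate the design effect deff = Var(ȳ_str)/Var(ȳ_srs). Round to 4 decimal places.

Var(ȳ_str) = Σ Wₕ²(1−fₕ)sₕ²/nₕ with Wₕ = Nₕ/6939:
  B: (624/6939)²·(1−61/624)·15/61 = 0.0017941578
  A: (2397/6939)²·(1−391/2397)·35.8/391 = 0.0091434787
  C: (3918/6939)²·(1−507/3918)·61.8/507 = 0.033832407
  → Var(ȳ_str) = 0.044770044.
Var(ȳ_srs) = (1 − 959/6939)·82.94/959 = 0.074533192.
deff = 0.044770044 / 0.074533192 = 0.6007.

0.6007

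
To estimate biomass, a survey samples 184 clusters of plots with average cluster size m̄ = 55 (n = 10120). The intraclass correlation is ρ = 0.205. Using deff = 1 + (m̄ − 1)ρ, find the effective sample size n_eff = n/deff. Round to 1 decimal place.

deff = 1 + (55 − 1)·0.205 = 1 + 11.07 = 12.07.
n_eff = 10120 / 12.07 = 838.4.

838.4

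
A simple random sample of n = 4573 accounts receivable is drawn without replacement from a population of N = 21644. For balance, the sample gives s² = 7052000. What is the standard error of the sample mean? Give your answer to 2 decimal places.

Under SRS without replacement, Var(ȳ) = (1 − f)·s²/n with f = n/N = 4573/21644 = 0.21128257.
Var(ȳ) = (1 − 0.21128257)·7052000/4573 = 0.78871743·1542.0949 = 1216.2771.
SE(ȳ) = √(1216.2771) = 34.88.

34.88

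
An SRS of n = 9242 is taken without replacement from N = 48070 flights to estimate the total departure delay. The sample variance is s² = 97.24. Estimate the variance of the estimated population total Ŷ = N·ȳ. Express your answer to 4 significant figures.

Var(Ŷ) = N²·Var(ȳ) = N²·(1 − n/N)·s²/n.
f = 9242/48070 = 0.19226129; Var(ȳ) = 0.80773871·97.24/9242 = 0.0084986488.
Var(Ŷ) = 48070² · 0.0084986488 = 1.9638039 × 10^7.

1.964 × 10^7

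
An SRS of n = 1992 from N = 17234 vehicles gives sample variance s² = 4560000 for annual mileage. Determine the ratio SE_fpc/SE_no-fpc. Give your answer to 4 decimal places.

0.9404

f = n/N = 1992/17234 = 0.11558547.
SE_no-fpc = √(s²/n) = 47.845132; SE_fpc = √((1−f)s²/n) = 44.995148.
Ratio = √(1−f) = 0.94043316.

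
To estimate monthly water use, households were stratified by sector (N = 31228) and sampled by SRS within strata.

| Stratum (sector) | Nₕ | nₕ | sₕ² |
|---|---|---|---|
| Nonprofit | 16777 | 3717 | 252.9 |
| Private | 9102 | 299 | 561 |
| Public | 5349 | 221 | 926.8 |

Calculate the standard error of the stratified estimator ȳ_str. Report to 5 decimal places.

Var(ȳ_str) = Σₕ Wₕ²(1 − fₕ)sₕ²/nₕ with Wₕ = Nₕ/N, N = 31228.
Nonprofit: Wₕ = 0.53724222; term = 0.53724222²·(1 − 0.22155332)·252.9/3717 = 0.015287111.
Private: Wₕ = 0.29146919; term = 0.29146919²·(1 − 0.03284992)·561/299 = 0.1541597.
Public: Wₕ = 0.17128859; term = 0.17128859²·(1 − 0.04131613)·926.8/221 = 0.11795763.
Sum = 0.28740444.
SE = √(0.28740444) = 0.53610.

0.53610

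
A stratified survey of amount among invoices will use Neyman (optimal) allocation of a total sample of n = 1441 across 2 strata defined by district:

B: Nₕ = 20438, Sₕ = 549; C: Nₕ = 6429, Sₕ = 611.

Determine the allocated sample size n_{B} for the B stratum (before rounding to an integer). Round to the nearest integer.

1067

Neyman allocation: nₕ = n·NₕSₕ / Σⱼ NⱼSⱼ.
Σ NⱼSⱼ = 20438·549 + 6429·611 = 1.5148581 × 10^7.
n_{B} = 1441·20438·549 / (1.5148581 × 10^7) = 1067.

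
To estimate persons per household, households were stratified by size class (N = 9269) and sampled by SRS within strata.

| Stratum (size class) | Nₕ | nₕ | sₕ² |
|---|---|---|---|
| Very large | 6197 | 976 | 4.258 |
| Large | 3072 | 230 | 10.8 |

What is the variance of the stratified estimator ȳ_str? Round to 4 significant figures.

0.006415

Var(ȳ_str) = Σₕ Wₕ²(1 − fₕ)sₕ²/nₕ with Wₕ = Nₕ/N, N = 9269.
Very large: Wₕ = 0.66857266; term = 0.66857266²·(1 − 0.15749556)·4.258/976 = 0.0016429535.
Large: Wₕ = 0.33142734; term = 0.33142734²·(1 − 0.07486979)·10.8/230 = 0.0047717254.
Sum = 0.0064146789.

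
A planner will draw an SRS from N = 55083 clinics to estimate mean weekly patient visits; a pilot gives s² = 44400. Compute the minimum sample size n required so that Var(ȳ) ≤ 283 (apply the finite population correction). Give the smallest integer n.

Without fpc, n₀ = s²/D = 44400/283 = 156.8905.
With fpc, (1 − n/N)·s²/n ≤ D requires n ≥ n₀/(1 + n₀/N) = 156.8905/(1 + 156.8905/55083) = 156.4449.
Rounding up, n = 157.

157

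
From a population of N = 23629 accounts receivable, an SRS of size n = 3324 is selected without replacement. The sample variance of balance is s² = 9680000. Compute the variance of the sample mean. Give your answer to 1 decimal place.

Under SRS without replacement, Var(ȳ) = (1 − f)·s²/n with f = n/N = 3324/23629 = 0.14067459.
Var(ȳ) = (1 − 0.14067459)·9680000/3324 = 0.85932541·2912.154 = 2502.4879.

2502.5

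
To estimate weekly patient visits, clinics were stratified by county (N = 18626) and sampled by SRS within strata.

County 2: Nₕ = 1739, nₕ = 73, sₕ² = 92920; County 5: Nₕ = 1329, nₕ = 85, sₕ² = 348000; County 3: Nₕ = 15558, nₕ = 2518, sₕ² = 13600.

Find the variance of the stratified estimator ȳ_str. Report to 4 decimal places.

33.2986

Var(ȳ_str) = Σₕ Wₕ²(1 − fₕ)sₕ²/nₕ with Wₕ = Nₕ/N, N = 18626.
County 2: Wₕ = 0.09336411; term = 0.09336411²·(1 − 0.04197815)·92920/73 = 10.629718.
County 5: Wₕ = 0.07135187; term = 0.07135187²·(1 − 0.06395786)·348000/85 = 19.510414.
County 3: Wₕ = 0.83528401; term = 0.83528401²·(1 − 0.16184600)·13600/2518 = 3.1584597.
Sum = 33.298592.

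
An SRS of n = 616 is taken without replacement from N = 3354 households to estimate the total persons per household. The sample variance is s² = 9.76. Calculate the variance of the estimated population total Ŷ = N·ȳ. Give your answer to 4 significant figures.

145500

Var(Ŷ) = N²·Var(ȳ) = N²·(1 − n/N)·s²/n.
f = 616/3354 = 0.18366130; Var(ȳ) = 0.81633870·9.76/616 = 0.012934198.
Var(Ŷ) = 3354² · 0.012934198 = 145500.88.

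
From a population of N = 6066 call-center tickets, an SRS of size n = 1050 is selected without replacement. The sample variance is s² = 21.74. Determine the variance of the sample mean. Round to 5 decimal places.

Under SRS without replacement, Var(ȳ) = (1 − f)·s²/n with f = n/N = 1050/6066 = 0.17309594.
Var(ȳ) = (1 − 0.17309594)·21.74/1050 = 0.82690406·0.020704762 = 0.017120852.

0.01712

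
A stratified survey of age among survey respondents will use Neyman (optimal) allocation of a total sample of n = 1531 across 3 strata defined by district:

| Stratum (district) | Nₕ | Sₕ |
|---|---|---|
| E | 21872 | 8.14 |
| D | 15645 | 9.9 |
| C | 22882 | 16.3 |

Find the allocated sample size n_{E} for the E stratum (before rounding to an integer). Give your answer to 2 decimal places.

Neyman allocation: nₕ = n·NₕSₕ / Σⱼ NⱼSⱼ.
Σ NⱼSⱼ = 21872·8.14 + 15645·9.9 + 22882·16.3 = 705900.18.
n_{E} = 1531·21872·8.14 / 705900.18 = 386.14.

386.14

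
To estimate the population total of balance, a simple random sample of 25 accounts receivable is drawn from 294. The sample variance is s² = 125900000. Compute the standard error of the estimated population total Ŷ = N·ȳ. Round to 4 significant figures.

Var(Ŷ) = N²·Var(ȳ) = N²·(1 − n/N)·s²/n.
f = 25/294 = 0.08503401; Var(ȳ) = 0.91496599·125900000/25 = 4.6077687 × 10^6.
Var(Ŷ) = 294² · (4.6077687 × 10^6) = 3.982771 × 10^11.
SE(Ŷ) = √(3.982771 × 10^11) = 631100.

631100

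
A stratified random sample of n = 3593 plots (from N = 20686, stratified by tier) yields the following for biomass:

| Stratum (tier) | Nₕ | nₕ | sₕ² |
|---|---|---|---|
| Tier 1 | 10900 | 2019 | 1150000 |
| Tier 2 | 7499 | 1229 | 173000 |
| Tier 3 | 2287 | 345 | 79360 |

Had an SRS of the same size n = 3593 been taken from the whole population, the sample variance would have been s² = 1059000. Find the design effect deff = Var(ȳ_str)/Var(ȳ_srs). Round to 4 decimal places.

0.6024

Var(ȳ_str) = Σ Wₕ²(1−fₕ)sₕ²/nₕ with Wₕ = Nₕ/20686:
  Tier 1: (10900/20686)²·(1−2019/10900)·1150000/2019 = 128.85369
  Tier 2: (7499/20686)²·(1−1229/7499)·173000/1229 = 15.467213
  Tier 3: (2287/20686)²·(1−345/2287)·79360/345 = 2.3875084
  → Var(ȳ_str) = 146.70841.
Var(ȳ_srs) = (1 − 3593/20686)·1059000/3593 = 243.54573.
deff = 146.70841 / 243.54573 = 0.6024.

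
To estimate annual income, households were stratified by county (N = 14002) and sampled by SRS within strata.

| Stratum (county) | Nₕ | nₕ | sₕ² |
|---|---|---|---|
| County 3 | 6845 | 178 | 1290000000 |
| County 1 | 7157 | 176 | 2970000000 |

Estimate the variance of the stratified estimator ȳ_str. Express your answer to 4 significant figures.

5.987 × 10^6

Var(ȳ_str) = Σₕ Wₕ²(1 − fₕ)sₕ²/nₕ with Wₕ = Nₕ/N, N = 14002.
County 3: Wₕ = 0.48885873; term = 0.48885873²·(1 − 0.02600438)·1290000000/178 = 1.686916 × 10^6.
County 1: Wₕ = 0.51114127; term = 0.51114127²·(1 − 0.02459131)·2970000000/176 = 4.300434 × 10^6.
Sum = 5.98735 × 10^6.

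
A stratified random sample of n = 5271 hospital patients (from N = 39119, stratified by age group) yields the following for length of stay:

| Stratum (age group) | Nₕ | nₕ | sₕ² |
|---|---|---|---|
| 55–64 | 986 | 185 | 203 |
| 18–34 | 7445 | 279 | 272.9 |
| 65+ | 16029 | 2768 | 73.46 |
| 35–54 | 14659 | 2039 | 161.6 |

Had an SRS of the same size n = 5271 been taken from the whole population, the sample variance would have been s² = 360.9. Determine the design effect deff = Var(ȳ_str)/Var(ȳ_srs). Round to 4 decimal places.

0.8091

Var(ȳ_str) = Σ Wₕ²(1−fₕ)sₕ²/nₕ with Wₕ = Nₕ/39119:
  55–64: (986/39119)²·(1−185/986)·203/185 = 5.6631524 × 10^-4
  18–34: (7445/39119)²·(1−279/7445)·272.9/279 = 0.034100861
  65+: (16029/39119)²·(1−2768/16029)·73.46/2768 = 0.0036863117
  35–54: (14659/39119)²·(1−2039/14659)·161.6/2039 = 0.0095810331
  → Var(ȳ_str) = 0.047934521.
Var(ȳ_srs) = (1 − 5271/39119)·360.9/5271 = 0.059243285.
deff = 0.047934521 / 0.059243285 = 0.8091.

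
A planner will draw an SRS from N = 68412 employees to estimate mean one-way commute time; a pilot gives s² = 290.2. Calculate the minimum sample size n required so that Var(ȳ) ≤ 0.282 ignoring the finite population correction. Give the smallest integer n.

Without fpc, n₀ = s²/D = 290.2/0.282 = 1029.0780.
Rounding up, n = 1030.

1030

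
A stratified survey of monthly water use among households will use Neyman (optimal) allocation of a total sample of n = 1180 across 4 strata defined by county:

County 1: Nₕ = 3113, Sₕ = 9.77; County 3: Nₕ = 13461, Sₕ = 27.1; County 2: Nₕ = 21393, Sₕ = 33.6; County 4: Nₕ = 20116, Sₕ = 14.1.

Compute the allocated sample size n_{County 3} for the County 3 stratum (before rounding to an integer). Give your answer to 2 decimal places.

307.99

Neyman allocation: nₕ = n·NₕSₕ / Σⱼ NⱼSⱼ.
Σ NⱼSⱼ = 3113·9.77 + 13461·27.1 + 21393·33.6 + 20116·14.1 = 1.3976475 × 10^6.
n_{County 3} = 1180·13461·27.1 / (1.3976475 × 10^6) = 307.99.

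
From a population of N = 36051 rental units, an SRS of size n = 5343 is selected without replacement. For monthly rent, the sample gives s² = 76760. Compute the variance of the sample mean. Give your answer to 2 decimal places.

12.24

Under SRS without replacement, Var(ȳ) = (1 − f)·s²/n with f = n/N = 5343/36051 = 0.14820671.
Var(ȳ) = (1 − 0.14820671)·76760/5343 = 0.85179329·14.366461 = 12.237255.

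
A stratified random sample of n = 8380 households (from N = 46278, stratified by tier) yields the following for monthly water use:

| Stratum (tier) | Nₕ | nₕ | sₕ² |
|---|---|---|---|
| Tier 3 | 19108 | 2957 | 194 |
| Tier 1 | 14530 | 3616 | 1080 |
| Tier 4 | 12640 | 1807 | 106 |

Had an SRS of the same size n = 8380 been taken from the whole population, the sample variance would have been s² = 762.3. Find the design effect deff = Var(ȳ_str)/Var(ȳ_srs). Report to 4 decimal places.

Var(ȳ_str) = Σ Wₕ²(1−fₕ)sₕ²/nₕ with Wₕ = Nₕ/46278:
  Tier 3: (19108/46278)²·(1−2957/19108)·194/2957 = 0.0094540064
  Tier 1: (14530/46278)²·(1−3616/14530)·1080/3616 = 0.022115448
  Tier 4: (12640/46278)²·(1−1807/12640)·106/1807 = 0.0037505449
  → Var(ȳ_str) = 0.035319999.
Var(ȳ_srs) = (1 − 8380/46278)·762.3/8380 = 0.074494397.
deff = 0.035319999 / 0.074494397 = 0.4741.

0.4741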